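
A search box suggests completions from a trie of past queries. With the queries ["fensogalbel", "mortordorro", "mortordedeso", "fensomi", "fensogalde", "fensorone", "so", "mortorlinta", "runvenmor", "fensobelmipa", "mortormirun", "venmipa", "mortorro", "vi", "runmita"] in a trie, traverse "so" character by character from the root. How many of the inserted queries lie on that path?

1

Check each prefix of "so" against the stored set — each match is an end-marker on the path.
Prefixes of the query that are stored words: "so"
Count: 1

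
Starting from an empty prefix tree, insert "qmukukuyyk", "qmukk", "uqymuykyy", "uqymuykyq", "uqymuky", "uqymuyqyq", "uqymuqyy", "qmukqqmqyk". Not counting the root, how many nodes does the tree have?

Trie structure (* marks end of a word):
(root)
├─ q
│  └─ m
│     └─ u
│        └─ k
│           ├─ k *
│           ├─ q
│           │  └─ q
│           │     └─ m
│           │        └─ q
│           │           └─ y
│           │              └─ k *
│           └─ u
│              └─ k
│                 └─ u
│                    └─ y
│                       └─ y
│                          └─ k *
└─ u
   └─ q
      └─ y
         └─ m
            └─ u
               ├─ k
               │  └─ y *
               ├─ q
               │  └─ y
               │     └─ y *
               └─ y
                  ├─ k
                  │  └─ y
                  │     ├─ q *
                  │     └─ y *
                  └─ q
                     └─ y
                        └─ q *
Counting every labelled node above: 35.

35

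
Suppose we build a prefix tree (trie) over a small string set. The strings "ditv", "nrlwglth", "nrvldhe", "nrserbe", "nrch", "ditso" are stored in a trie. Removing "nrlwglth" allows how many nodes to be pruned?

Walk "nrlwglth" from the leaf back toward the root, removing each node that no remaining word uses.
The suffix "lwglth" (6 nodes) is used only by "nrlwglth"; the node for "nr" still has the child "v", so pruning stops there.
Nodes removed: 6

6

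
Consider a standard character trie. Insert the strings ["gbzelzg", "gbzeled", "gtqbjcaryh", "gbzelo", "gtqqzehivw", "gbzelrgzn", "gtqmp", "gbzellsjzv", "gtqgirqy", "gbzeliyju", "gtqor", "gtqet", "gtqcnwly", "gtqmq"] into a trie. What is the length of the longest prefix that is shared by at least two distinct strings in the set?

5

The deepest shared node is where two words last agree before diverging.
e.g. "gbzeled" and "gbzeliyju" share the prefix "gbzel" of length 5; no pair shares a longer one.
Longest shared-prefix length: 5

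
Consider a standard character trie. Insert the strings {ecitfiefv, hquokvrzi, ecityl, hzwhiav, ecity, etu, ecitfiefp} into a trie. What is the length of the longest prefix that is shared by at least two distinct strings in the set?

8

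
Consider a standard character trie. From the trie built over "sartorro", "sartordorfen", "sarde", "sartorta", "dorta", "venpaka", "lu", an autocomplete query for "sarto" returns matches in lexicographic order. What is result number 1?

sartordorfen

Words with prefix "sarto", in lexicographic order: "sartordorfen", "sartorro", "sartorta"
The 1st is sartordorfen.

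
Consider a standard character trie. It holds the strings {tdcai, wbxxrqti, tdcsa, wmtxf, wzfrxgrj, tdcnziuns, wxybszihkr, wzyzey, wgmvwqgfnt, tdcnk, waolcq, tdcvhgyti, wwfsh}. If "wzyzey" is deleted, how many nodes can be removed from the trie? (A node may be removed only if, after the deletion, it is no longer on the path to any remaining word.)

Walk "wzyzey" from the leaf back toward the root, removing each node that no remaining word uses.
The suffix "yzey" (4 nodes) is used only by "wzyzey"; the node for "wz" still has the child "f", so pruning stops there.
Nodes removed: 4

4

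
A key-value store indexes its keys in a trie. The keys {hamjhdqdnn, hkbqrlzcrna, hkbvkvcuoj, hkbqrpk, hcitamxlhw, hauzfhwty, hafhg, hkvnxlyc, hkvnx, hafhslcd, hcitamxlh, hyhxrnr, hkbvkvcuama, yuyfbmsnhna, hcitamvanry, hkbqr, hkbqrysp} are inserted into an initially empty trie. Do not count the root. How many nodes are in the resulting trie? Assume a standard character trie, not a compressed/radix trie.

Trace insertions, counting only characters that open a new branch:
  "hamjhdqdnn" → 10 new (h, a, m, j, h, d, q, d, n, n)
  "hkbqrlzcrna" → prefix "h" already present; 10 new (k, b, q, r, l, z, c, r, n, a)
  "hkbvkvcuoj" → prefix "hkb" already present; 7 new (v, k, v, c, u, o, j)
  "hkbqrpk" → prefix "hkbqr" already present; 2 new (p, k)
  "hcitamxlhw" → prefix "h" already present; 9 new (c, i, t, a, m, x, l, h, w)
  "hauzfhwty" → prefix "ha" already present; 7 new (u, z, f, h, w, t, y)
  "hafhg" → prefix "ha" already present; 3 new (f, h, g)
  "hkvnxlyc" → prefix "hk" already present; 6 new (v, n, x, l, y, c)
  "hkvnx" → prefix "hkvnx" already present; 0 new (none)
  "hafhslcd" → prefix "hafh" already present; 4 new (s, l, c, d)
  "hcitamxlh" → prefix "hcitamxlh" already present; 0 new (none)
  "hyhxrnr" → prefix "h" already present; 6 new (y, h, x, r, n, r)
  "hkbvkvcuama" → prefix "hkbvkvcu" already present; 3 new (a, m, a)
  "yuyfbmsnhna" → 11 new (y, u, y, f, b, m, s, n, h, n, a)
  "hcitamvanry" → prefix "hcitam" already present; 5 new (v, a, n, r, y)
  "hkbqr" → prefix "hkbqr" already present; 0 new (none)
  "hkbqrysp" → prefix "hkbqr" already present; 3 new (y, s, p)
Total nodes = 10 + 10 + 7 + 2 + 9 + 7 + 3 + 6 + 0 + 4 + 0 + 6 + 3 + 11 + 5 + 0 + 3 = 86

86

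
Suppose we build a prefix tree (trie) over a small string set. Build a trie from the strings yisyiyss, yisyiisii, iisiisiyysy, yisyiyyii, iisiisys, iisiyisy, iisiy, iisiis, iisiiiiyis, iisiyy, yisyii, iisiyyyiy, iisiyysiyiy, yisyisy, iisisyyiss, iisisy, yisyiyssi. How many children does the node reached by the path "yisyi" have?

Follow the path "yisyi" to its node, then look at its outgoing edges.
Characters that immediately follow "yisyi" among the stored strings: {i, s, y}.
That node has 3 child edges.

3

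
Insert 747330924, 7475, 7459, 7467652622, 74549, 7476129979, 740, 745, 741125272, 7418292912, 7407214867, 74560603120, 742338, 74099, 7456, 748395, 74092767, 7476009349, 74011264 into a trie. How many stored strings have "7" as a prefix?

Traverse to the node for "7", then collect every word in that subtree.
Matches: "740", "74011264", "7407214867", "74092767", "74099", "741125272", "7418292912", "742338", "745", "74549", "7456", "74560603120", "7459", "7467652622", "747330924", "7475", "7476009349", "7476129979", "748395"
Count: 19

19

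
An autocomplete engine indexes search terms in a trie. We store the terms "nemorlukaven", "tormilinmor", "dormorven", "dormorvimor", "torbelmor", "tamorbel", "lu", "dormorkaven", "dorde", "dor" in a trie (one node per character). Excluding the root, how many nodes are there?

Insert word by word; a character creates a node only if that edge doesn't already exist:
  "nemorlukaven" → 12 new (n, e, m, o, r, l, u, k, a, v, e, n)
  "tormilinmor" → 11 new (t, o, r, m, i, l, i, n, m, o, r)
  "dormorven" → 9 new (d, o, r, m, o, r, v, e, n)
  "dormorvimor" → prefix "dormorv" already present; 4 new (i, m, o, r)
  "torbelmor" → prefix "tor" already present; 6 new (b, e, l, m, o, r)
  "tamorbel" → prefix "t" already present; 7 new (a, m, o, r, b, e, l)
  "lu" → 2 new (l, u)
  "dormorkaven" → prefix "dormor" already present; 5 new (k, a, v, e, n)
  "dorde" → prefix "dor" already present; 2 new (d, e)
  "dor" → prefix "dor" already present; 0 new (none)
Total nodes = 12 + 11 + 9 + 4 + 6 + 7 + 2 + 5 + 2 + 0 = 58

58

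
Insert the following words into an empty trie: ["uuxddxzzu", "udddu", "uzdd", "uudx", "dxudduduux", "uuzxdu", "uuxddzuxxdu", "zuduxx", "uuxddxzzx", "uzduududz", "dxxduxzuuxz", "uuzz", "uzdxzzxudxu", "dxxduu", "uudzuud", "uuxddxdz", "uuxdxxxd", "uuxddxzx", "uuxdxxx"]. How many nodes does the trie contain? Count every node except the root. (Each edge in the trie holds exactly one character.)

Insert word by word; a character creates a node only if that edge doesn't already exist:
  "uuxddxzzu" → 9 new (u, u, x, d, d, x, z, z, u)
  "udddu" → prefix "u" already present; 4 new (d, d, d, u)
  "uzdd" → prefix "u" already present; 3 new (z, d, d)
  "uudx" → prefix "uu" already present; 2 new (d, x)
  "dxudduduux" → 10 new (d, x, u, d, d, u, d, u, u, x)
  "uuzxdu" → prefix "uu" already present; 4 new (z, x, d, u)
  "uuxddzuxxdu" → prefix "uuxdd" already present; 6 new (z, u, x, x, d, u)
  "zuduxx" → 6 new (z, u, d, u, x, x)
  "uuxddxzzx" → prefix "uuxddxzz" already present; 1 new (x)
  "uzduududz" → prefix "uzd" already present; 6 new (u, u, d, u, d, z)
  "dxxduxzuuxz" → prefix "dx" already present; 9 new (x, d, u, x, z, u, u, x, z)
  "uuzz" → prefix "uuz" already present; 1 new (z)
  "uzdxzzxudxu" → prefix "uzd" already present; 8 new (x, z, z, x, u, d, x, u)
  "dxxduu" → prefix "dxxdu" already present; 1 new (u)
  "uudzuud" → prefix "uud" already present; 4 new (z, u, u, d)
  "uuxddxdz" → prefix "uuxddx" already present; 2 new (d, z)
  "uuxdxxxd" → prefix "uuxd" already present; 4 new (x, x, x, d)
  "uuxddxzx" → prefix "uuxddxz" already present; 1 new (x)
  "uuxdxxx" → prefix "uuxdxxx" already present; 0 new (none)
Total nodes = 9 + 4 + 3 + 2 + 10 + 4 + 6 + 6 + 1 + 6 + 9 + 1 + 8 + 1 + 4 + 2 + 4 + 1 + 0 = 81

81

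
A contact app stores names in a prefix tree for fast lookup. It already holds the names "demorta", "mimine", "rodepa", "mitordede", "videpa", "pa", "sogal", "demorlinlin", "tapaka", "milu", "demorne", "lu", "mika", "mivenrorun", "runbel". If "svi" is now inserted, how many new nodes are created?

"s" is already a path in the trie; the remaining "vi" must be added.
So 3 − 1 = 2 new nodes.

2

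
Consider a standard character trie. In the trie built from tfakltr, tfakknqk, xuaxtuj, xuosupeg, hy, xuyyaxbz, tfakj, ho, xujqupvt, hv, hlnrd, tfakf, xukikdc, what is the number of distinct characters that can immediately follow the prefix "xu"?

The children of the "xu" node are the distinct next characters among strings starting with "xu".
Characters that immediately follow "xu" among the stored strings: {a, j, k, o, y}.
That node has 5 child edges.

5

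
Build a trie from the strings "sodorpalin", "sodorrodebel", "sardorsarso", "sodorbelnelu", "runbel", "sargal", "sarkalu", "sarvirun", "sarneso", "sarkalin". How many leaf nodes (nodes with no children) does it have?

10

A leaf is a node with no children — equivalently, the end of a word that is not a proper prefix of any other stored word.
Those words: "runbel", "sardorsarso", "sargal", "sarkalin", "sarkalu", "sarneso", "sarvirun", "sodorbelnelu", "sodorpalin", "sodorrodebel"
Leaf count: 10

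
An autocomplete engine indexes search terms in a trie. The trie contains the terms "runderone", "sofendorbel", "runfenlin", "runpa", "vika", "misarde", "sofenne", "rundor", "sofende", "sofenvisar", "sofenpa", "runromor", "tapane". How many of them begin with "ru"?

5

Walk to "ru"; the words in its subtree are exactly those with that prefix.
Matches: "runderone", "rundor", "runfenlin", "runpa", "runromor"
Count: 5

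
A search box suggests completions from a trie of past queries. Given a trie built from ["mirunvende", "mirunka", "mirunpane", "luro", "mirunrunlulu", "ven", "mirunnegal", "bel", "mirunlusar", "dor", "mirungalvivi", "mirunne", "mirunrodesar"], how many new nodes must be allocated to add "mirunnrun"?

3

"mirunn" is already a path in the trie; the remaining "run" must be added.
So 9 − 6 = 3 new nodes.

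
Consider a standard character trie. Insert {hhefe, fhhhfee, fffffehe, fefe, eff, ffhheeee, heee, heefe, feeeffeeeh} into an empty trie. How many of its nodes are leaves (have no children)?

Leaves are exactly the stored words that no other stored word extends.
Those words: "eff", "feeeffeeeh", "fefe", "fffffehe", "ffhheeee", "fhhhfee", "heee", "heefe", "hhefe"
Leaf count: 9

9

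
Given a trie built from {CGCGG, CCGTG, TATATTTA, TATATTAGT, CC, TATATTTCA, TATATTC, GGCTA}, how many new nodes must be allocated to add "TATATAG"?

Walking "TATATAG" from the root, the first 5 characters ("TATAT") follow existing edges; "A" is the first miss.
New nodes needed: |"TATATAG"| − 5 = 7 − 5 = 2.

2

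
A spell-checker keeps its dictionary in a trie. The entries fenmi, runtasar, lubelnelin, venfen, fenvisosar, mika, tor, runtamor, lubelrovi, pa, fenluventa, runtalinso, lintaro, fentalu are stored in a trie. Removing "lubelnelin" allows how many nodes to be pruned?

5

Walk "lubelnelin" from the leaf back toward the root, removing each node that no remaining word uses.
The suffix "nelin" (5 nodes) is used only by "lubelnelin"; the node for "lubel" still has the child "r", so pruning stops there.
Nodes removed: 5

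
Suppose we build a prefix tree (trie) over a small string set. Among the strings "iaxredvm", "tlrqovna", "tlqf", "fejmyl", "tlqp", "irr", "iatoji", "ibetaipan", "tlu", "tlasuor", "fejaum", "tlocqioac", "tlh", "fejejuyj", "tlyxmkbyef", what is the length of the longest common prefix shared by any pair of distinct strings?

Look for the deepest trie node that still has at least two words in its subtree.
e.g. "fejaum" and "fejejuyj" share the prefix "fej" of length 3; no pair shares a longer one.
Longest shared-prefix length: 3

3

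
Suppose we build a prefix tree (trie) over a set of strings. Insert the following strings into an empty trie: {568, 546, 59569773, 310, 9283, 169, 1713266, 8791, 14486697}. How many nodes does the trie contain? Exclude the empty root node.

39

Count nodes per top-level branch (shared prefixes stored once):
  '1'-branch (14486697, 169, 1713266): 16 nodes
  '3'-branch (310): 3 nodes
  '5'-branch (546, 568, 59569773): 12 nodes
  '8'-branch (8791): 4 nodes
  '9'-branch (9283): 4 nodes
Sum: 39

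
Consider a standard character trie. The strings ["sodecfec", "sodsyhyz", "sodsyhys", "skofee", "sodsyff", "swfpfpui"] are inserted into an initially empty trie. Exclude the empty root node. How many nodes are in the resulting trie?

28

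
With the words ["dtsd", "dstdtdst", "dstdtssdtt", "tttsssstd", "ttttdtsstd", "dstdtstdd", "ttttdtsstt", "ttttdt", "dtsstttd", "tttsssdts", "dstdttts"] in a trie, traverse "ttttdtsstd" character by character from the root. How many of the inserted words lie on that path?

2

Walk "ttttdtsstd" from the root; an end-of-word marker is hit whenever a stored word is a prefix of "ttttdtsstd".
Prefixes of the query that are stored words: "ttttdt", "ttttdtsstd"
Count: 2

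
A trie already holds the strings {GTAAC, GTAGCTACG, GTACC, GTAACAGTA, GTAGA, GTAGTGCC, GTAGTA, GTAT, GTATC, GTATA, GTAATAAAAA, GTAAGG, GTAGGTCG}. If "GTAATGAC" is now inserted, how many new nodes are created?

3

"GTAAT" is already a path in the trie; the remaining "GAC" must be added.
So 8 − 5 = 3 new nodes.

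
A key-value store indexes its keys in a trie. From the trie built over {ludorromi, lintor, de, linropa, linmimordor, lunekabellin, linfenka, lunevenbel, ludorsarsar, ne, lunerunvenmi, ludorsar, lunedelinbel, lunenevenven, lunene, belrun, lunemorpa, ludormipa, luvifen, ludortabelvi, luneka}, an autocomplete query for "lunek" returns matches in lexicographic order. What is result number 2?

lunekabellin

DFS of the "lunek" subtree visits, in order: "luneka", "lunekabellin"
Position 2: lunekabellin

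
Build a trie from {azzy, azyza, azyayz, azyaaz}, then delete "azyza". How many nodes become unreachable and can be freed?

2

Walk "azyza" from the leaf back toward the root, removing each node that no remaining word uses.
The suffix "za" (2 nodes) is used only by "azyza"; the node for "azy" still has the child "a", so pruning stops there.
Nodes removed: 2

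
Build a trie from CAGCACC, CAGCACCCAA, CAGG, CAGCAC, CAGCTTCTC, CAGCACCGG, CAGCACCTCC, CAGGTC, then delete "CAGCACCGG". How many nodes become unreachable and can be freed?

2

Walk "CAGCACCGG" from the leaf back toward the root, removing each node that no remaining word uses.
The suffix "GG" (2 nodes) is used only by "CAGCACCGG"; the node for "CAGCACC" still has the child "C", so pruning stops there.
Nodes removed: 2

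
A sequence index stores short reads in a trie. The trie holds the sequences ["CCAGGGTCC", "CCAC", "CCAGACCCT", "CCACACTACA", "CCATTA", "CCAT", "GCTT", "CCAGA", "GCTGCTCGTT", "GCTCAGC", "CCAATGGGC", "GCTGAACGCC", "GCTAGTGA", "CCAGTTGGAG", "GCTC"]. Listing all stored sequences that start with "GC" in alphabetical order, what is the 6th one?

DFS of the "GC" subtree visits, in order: "GCTAGTGA", "GCTC", "GCTCAGC", "GCTGAACGCC", "GCTGCTCGTT", "GCTT"
Position 6: GCTT

GCTT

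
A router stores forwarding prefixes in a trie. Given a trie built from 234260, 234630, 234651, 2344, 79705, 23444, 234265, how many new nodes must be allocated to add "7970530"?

2

The longest prefix of "7970530" already in the trie is "79705" (length 5).
Each of the 2 remaining characters creates one node.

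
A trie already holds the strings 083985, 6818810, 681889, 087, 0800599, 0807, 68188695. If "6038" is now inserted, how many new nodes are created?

3

The longest prefix of "6038" already in the trie is "6" (length 1).
Each of the 3 remaining characters creates one node.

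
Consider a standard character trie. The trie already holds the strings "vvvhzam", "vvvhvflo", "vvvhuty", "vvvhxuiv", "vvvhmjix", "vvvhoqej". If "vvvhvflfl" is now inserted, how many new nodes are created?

2

"vvvhvfl" is already a path in the trie; the remaining "fl" must be added.
Each of the 2 remaining characters creates one node.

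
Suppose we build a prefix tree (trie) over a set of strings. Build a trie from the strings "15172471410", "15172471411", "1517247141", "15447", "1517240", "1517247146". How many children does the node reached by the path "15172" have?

The children of the "15172" node are the distinct next characters among strings starting with "15172".
Characters that immediately follow "15172" among the stored strings: {4}.
That node has 1 child edge.

1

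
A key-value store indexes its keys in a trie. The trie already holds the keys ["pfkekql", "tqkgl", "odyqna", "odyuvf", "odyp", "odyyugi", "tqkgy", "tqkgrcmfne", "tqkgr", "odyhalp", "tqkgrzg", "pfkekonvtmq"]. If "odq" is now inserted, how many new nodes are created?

1

The longest prefix of "odq" already in the trie is "od" (length 2).
So 3 − 2 = 1 new nodes.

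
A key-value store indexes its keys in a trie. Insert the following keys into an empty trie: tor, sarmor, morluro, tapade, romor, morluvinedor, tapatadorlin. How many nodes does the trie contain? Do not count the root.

Trace insertions, counting only characters that open a new branch:
  "tor" → 3 new (t, o, r)
  "sarmor" → 6 new (s, a, r, m, o, r)
  "morluro" → 7 new (m, o, r, l, u, r, o)
  "tapade" → prefix "t" already present; 5 new (a, p, a, d, e)
  "romor" → 5 new (r, o, m, o, r)
  "morluvinedor" → prefix "morlu" already present; 7 new (v, i, n, e, d, o, r)
  "tapatadorlin" → prefix "tapa" already present; 8 new (t, a, d, o, r, l, i, n)
Total nodes = 3 + 6 + 7 + 5 + 5 + 7 + 8 = 41

41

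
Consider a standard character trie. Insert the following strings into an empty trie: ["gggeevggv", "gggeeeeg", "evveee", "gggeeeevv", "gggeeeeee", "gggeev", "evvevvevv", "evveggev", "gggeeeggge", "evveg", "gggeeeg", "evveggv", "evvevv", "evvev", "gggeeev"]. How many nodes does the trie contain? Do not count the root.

37

Trie structure (* marks end of a word):
(root)
├─ e
│  └─ v
│     └─ v
│        └─ e
│           ├─ e
│           │  └─ e *
│           ├─ g *
│           │  └─ g
│           │     ├─ e
│           │     │  └─ v *
│           │     └─ v *
│           └─ v *
│              └─ v *
│                 └─ e
│                    └─ v
│                       └─ v *
└─ g
   └─ g
      └─ g
         └─ e
            └─ e
               ├─ e
               │  ├─ e
               │  │  ├─ e
               │  │  │  └─ e *
               │  │  ├─ g *
               │  │  └─ v
               │  │     └─ v *
               │  ├─ g *
               │  │  └─ g
               │  │     └─ g
               │  │        └─ e *
               │  └─ v *
               └─ v *
                  └─ g
                     └─ g
                        └─ v *
Counting every labelled node above: 37.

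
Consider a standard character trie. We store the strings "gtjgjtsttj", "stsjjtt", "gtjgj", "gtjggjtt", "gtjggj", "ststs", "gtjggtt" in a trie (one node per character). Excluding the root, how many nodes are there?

25

For each word, the new-node count is its length minus the longest prefix already in the trie:
  "gtjgjtsttj" → 10 new (g, t, j, g, j, t, s, t, t, j)
  "stsjjtt" → 7 new (s, t, s, j, j, t, t)
  "gtjgj" → prefix "gtjgj" already present; 0 new (none)
  "gtjggjtt" → prefix "gtjg" already present; 4 new (g, j, t, t)
  "gtjggj" → prefix "gtjggj" already present; 0 new (none)
  "ststs" → prefix "sts" already present; 2 new (t, s)
  "gtjggtt" → prefix "gtjgg" already present; 2 new (t, t)
Total nodes = 10 + 7 + 0 + 4 + 0 + 2 + 2 = 25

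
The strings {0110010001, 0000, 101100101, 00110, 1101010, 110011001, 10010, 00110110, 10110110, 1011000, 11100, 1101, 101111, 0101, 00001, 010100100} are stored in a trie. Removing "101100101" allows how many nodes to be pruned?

After clearing the end-marker at "101100101", prune upward until reaching a node still needed by another word.
The suffix "101" (3 nodes) is used only by "101100101"; the node for "101100" still has the child "0", so pruning stops there.
Nodes removed: 3

3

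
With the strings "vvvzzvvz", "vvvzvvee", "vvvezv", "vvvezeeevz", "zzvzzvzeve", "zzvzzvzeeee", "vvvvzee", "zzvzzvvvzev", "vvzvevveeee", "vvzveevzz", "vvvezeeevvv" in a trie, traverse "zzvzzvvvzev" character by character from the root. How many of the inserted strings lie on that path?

1

Check each prefix of "zzvzzvvvzev" against the stored set — each match is an end-marker on the path.
Prefixes of the query that are stored words: "zzvzzvvvzev"
Count: 1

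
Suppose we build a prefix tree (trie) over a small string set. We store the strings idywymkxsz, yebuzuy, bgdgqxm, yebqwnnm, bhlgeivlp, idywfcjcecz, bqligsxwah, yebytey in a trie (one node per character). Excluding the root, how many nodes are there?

57

Count nodes per top-level branch (shared prefixes stored once):
  'b'-branch (bgdgqxm, bhlgeivlp, bqligsxwah): 24 nodes
  'i'-branch (idywfcjcecz, idywymkxsz): 17 nodes
  'y'-branch (yebqwnnm, yebuzuy, yebytey): 16 nodes
Sum: 57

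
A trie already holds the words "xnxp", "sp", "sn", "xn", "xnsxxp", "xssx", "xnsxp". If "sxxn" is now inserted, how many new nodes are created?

3

The longest prefix of "sxxn" already in the trie is "s" (length 1).
New nodes needed: |"sxxn"| − 1 = 4 − 1 = 3.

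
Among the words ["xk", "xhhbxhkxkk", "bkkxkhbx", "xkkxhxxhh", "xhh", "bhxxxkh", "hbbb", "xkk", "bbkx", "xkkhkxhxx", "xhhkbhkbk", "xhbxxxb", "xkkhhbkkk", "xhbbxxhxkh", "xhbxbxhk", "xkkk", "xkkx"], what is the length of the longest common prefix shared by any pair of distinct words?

4

Look for the deepest trie node that still has at least two words in its subtree.
"xhbxbxhk" and "xhbxxxb" agree on "xhbx" (4 characters) before diverging; nothing deeper is shared.
Longest shared-prefix length: 4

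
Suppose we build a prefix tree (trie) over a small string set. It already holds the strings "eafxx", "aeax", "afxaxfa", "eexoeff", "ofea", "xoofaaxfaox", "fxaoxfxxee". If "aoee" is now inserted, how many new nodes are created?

The longest prefix of "aoee" already in the trie is "a" (length 1).
So 4 − 1 = 3 new nodes.

3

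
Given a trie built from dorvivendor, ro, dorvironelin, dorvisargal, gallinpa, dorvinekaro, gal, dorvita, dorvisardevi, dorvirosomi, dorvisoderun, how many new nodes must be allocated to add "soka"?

4

No existing word starts with "s", so every character of "soka" needs a new node.
4 − 0 = 4 new nodes.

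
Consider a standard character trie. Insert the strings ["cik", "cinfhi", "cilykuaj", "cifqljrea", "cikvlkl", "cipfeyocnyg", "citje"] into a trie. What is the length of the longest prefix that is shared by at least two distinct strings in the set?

3

Look for the deepest trie node that still has at least two words in its subtree.
e.g. "cik" and "cikvlkl" share the prefix "cik" of length 3; no pair shares a longer one.
Longest shared-prefix length: 3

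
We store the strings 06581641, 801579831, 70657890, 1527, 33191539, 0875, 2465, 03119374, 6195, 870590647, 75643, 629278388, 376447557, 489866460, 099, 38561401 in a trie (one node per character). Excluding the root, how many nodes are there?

101

Count nodes per top-level branch (shared prefixes stored once):
  '0'-branch (03119374, 06581641, 0875, 099): 20 nodes
  '1'-branch (1527): 4 nodes
  '2'-branch (2465): 4 nodes
  '3'-branch (33191539, 376447557, 38561401): 23 nodes
  '4'-branch (489866460): 9 nodes
  '6'-branch (6195, 629278388): 12 nodes
  '7'-branch (70657890, 75643): 12 nodes
  '8'-branch (801579831, 870590647): 17 nodes
Sum: 101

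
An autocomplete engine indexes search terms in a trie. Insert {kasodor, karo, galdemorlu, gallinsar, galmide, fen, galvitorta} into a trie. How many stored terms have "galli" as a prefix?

Filter for entries beginning with "galli":
Words under "galli": gallinsar
Count: 1

1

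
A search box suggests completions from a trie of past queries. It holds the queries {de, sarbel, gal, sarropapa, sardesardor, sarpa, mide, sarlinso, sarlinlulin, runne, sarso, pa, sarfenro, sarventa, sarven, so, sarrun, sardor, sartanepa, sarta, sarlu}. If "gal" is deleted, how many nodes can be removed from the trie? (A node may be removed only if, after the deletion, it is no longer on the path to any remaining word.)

3

After clearing the end-marker at "gal", prune upward until reaching a node still needed by another word.
No other word shares any prefix with "gal", so all 3 of its nodes go.
Nodes removed: 3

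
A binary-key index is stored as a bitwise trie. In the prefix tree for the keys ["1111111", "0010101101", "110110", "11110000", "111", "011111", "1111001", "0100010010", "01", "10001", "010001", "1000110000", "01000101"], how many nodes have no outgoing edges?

A leaf is a node with no children — equivalently, the end of a word that is not a proper prefix of any other stored word.
Those words: "0010101101", "0100010010", "01000101", "011111", "1000110000", "110110", "11110000", "1111001", "1111111"
Leaf count: 9

9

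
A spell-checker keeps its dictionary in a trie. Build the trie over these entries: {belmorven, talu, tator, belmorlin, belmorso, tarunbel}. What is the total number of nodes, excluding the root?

Trie structure (* marks end of a word):
(root)
├─ b
│  └─ e
│     └─ l
│        └─ m
│           └─ o
│              └─ r
│                 ├─ l
│                 │  └─ i
│                 │     └─ n *
│                 ├─ s
│                 │  └─ o *
│                 └─ v
│                    └─ e
│                       └─ n *
└─ t
   └─ a
      ├─ l
      │  └─ u *
      ├─ r
      │  └─ u
      │     └─ n
      │        └─ b
      │           └─ e
      │              └─ l *
      └─ t
         └─ o
            └─ r *
Counting every labelled node above: 27.

27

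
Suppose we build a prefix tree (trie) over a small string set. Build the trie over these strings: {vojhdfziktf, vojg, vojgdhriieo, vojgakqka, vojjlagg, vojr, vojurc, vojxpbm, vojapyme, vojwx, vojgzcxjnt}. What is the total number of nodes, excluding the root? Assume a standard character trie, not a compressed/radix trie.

Count nodes per top-level branch (shared prefixes stored once):
  'v'-branch (vojapyme, vojg, vojgakqka, vojgdhriieo, vojgzcxjnt, vojhdfziktf, vojjlagg, vojr, vojurc, vojwx, vojxpbm): 50 nodes
Sum: 50

50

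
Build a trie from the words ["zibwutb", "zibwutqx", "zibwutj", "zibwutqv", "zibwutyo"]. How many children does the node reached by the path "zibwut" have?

The children of the "zibwut" node are the distinct next characters among strings starting with "zibwut".
Distinct next characters after "zibwut": b, j, q, y.
That node has 4 child edges.

4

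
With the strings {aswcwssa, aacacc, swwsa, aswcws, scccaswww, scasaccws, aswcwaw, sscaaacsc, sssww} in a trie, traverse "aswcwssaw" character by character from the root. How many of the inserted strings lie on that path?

2

Traverse "aswcwssaw" character by character; count nodes along the way that are marked as word ends.
Prefixes of the query that are stored words: "aswcws", "aswcwssa"
Count: 2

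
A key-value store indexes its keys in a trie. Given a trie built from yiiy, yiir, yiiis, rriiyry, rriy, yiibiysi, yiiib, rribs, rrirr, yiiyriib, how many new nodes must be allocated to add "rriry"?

The longest prefix of "rriry" already in the trie is "rrir" (length 4).
New nodes needed: |"rriry"| − 4 = 5 − 4 = 1.

1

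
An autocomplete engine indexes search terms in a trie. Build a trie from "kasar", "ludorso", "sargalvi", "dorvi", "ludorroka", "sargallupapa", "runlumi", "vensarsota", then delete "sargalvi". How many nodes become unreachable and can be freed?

2

Walk "sargalvi" from the leaf back toward the root, removing each node that no remaining word uses.
The suffix "vi" (2 nodes) is used only by "sargalvi"; the node for "sargal" still has the child "l", so pruning stops there.
Nodes removed: 2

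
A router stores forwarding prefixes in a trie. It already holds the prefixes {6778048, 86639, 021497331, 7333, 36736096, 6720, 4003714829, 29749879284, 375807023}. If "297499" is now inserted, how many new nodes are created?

1

"29749" is already a path in the trie; the remaining "9" must be added.
New nodes needed: |"297499"| − 5 = 6 − 5 = 1.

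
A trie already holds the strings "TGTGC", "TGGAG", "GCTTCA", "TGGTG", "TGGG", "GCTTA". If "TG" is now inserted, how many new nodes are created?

0

Every character of "TG" already lies on an existing path (it is a prefix of some stored word).
No new nodes are needed: 0.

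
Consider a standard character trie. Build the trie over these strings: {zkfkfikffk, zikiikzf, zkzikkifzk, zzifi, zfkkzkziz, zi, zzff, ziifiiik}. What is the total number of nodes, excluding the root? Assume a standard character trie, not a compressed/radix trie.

45

Trace insertions, counting only characters that open a new branch:
  "zkfkfikffk" → 10 new (z, k, f, k, f, i, k, f, f, k)
  "zikiikzf" → prefix "z" already present; 7 new (i, k, i, i, k, z, f)
  "zkzikkifzk" → prefix "zk" already present; 8 new (z, i, k, k, i, f, z, k)
  "zzifi" → prefix "z" already present; 4 new (z, i, f, i)
  "zfkkzkziz" → prefix "z" already present; 8 new (f, k, k, z, k, z, i, z)
  "zi" → prefix "zi" already present; 0 new (none)
  "zzff" → prefix "zz" already present; 2 new (f, f)
  "ziifiiik" → prefix "zi" already present; 6 new (i, f, i, i, i, k)
Total nodes = 10 + 7 + 8 + 4 + 8 + 0 + 2 + 6 = 45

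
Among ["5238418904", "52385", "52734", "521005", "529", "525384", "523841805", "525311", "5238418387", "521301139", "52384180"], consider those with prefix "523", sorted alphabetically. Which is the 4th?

5238418904

Filter for "523…" and sort: "52384180", "523841805", "5238418387", "5238418904", "52385"
The 4th is 5238418904.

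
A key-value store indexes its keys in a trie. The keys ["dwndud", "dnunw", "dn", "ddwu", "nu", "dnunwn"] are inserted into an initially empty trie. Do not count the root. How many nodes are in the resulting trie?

16

For each word, the new-node count is its length minus the longest prefix already in the trie:
  "dwndud" → 6 new (d, w, n, d, u, d)
  "dnunw" → prefix "d" already present; 4 new (n, u, n, w)
  "dn" → prefix "dn" already present; 0 new (none)
  "ddwu" → prefix "d" already present; 3 new (d, w, u)
  "nu" → 2 new (n, u)
  "dnunwn" → prefix "dnunw" already present; 1 new (n)
Total nodes = 6 + 4 + 0 + 3 + 2 + 1 = 16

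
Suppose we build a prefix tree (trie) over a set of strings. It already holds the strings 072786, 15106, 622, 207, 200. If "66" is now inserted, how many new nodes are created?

1

The longest prefix of "66" already in the trie is "6" (length 1).
New nodes needed: |"66"| − 1 = 2 − 1 = 1.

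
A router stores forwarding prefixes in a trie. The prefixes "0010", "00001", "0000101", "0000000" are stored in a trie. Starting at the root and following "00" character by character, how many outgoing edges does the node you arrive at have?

2

Follow the path "00" to its node, then look at its outgoing edges.
Distinct next characters after "00": 0, 1.
That node has 2 child edges.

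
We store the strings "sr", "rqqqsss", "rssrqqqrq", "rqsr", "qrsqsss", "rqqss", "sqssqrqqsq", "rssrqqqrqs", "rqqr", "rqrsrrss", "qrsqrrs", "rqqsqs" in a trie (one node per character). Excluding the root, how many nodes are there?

50

Count nodes per top-level branch (shared prefixes stored once):
  'q'-branch (qrsqrrs, qrsqsss): 10 nodes
  'r'-branch (rqqqsss, rqqr, rqqsqs, rqqss, rqrsrrss, rqsr, rssrqqqrq, rssrqqqrqs): 29 nodes
  's'-branch (sqssqrqqsq, sr): 11 nodes
Sum: 50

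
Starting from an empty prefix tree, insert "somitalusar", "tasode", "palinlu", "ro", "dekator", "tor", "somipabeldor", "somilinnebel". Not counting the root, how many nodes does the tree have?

51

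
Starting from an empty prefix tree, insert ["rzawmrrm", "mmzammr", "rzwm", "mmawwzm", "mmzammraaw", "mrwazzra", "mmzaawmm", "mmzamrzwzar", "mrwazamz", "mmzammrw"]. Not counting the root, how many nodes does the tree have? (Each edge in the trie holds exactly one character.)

Insert word by word; a character creates a node only if that edge doesn't already exist:
  "rzawmrrm" → 8 new (r, z, a, w, m, r, r, m)
  "mmzammr" → 7 new (m, m, z, a, m, m, r)
  "rzwm" → prefix "rz" already present; 2 new (w, m)
  "mmawwzm" → prefix "mm" already present; 5 new (a, w, w, z, m)
  "mmzammraaw" → prefix "mmzammr" already present; 3 new (a, a, w)
  "mrwazzra" → prefix "m" already present; 7 new (r, w, a, z, z, r, a)
  "mmzaawmm" → prefix "mmza" already present; 4 new (a, w, m, m)
  "mmzamrzwzar" → prefix "mmzam" already present; 6 new (r, z, w, z, a, r)
  "mrwazamz" → prefix "mrwaz" already present; 3 new (a, m, z)
  "mmzammrw" → prefix "mmzammr" already present; 1 new (w)
Total nodes = 8 + 7 + 2 + 5 + 3 + 7 + 4 + 6 + 3 + 1 = 46

46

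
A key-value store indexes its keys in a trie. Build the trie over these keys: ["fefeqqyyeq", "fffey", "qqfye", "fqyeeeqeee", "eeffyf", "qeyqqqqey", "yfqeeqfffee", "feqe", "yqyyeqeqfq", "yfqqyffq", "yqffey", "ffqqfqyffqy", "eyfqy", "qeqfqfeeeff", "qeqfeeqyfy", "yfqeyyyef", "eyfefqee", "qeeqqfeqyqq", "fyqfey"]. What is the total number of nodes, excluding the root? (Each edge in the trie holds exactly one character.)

125

Count nodes per top-level branch (shared prefixes stored once):
  'e'-branch (eeffyf, eyfefqee, eyfqy): 15 nodes
  'f'-branch (fefeqqyyeq, feqe, fffey, ffqqfqyffqy, fqyeeeqeee, fyqfey): 39 nodes
  'q'-branch (qeeqqfeqyqq, qeqfeeqyfy, qeqfqfeeeff, qeyqqqqey, qqfye): 37 nodes
  'y'-branch (yfqeeqfffee, yfqeyyyef, yfqqyffq, yqffey, yqyyeqeqfq): 34 nodes
Sum: 125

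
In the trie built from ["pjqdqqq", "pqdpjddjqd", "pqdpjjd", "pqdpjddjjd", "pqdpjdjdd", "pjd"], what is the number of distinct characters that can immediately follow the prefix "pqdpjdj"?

Follow the path "pqdpjdj" to its node, then look at its outgoing edges.
Distinct next characters after "pqdpjdj": d.
That node has 1 child edge.

1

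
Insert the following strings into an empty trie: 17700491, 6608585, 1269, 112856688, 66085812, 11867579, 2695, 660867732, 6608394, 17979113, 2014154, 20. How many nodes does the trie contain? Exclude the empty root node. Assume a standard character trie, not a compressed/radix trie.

58

For each word, the new-node count is its length minus the longest prefix already in the trie:
  "17700491" → 8 new (1, 7, 7, 0, 0, 4, 9, 1)
  "6608585" → 7 new (6, 6, 0, 8, 5, 8, 5)
  "1269" → prefix "1" already present; 3 new (2, 6, 9)
  "112856688" → prefix "1" already present; 8 new (1, 2, 8, 5, 6, 6, 8, 8)
  "66085812" → prefix "660858" already present; 2 new (1, 2)
  "11867579" → prefix "11" already present; 6 new (8, 6, 7, 5, 7, 9)
  "2695" → 4 new (2, 6, 9, 5)
  "660867732" → prefix "6608" already present; 5 new (6, 7, 7, 3, 2)
  "6608394" → prefix "6608" already present; 3 new (3, 9, 4)
  "17979113" → prefix "17" already present; 6 new (9, 7, 9, 1, 1, 3)
  "2014154" → prefix "2" already present; 6 new (0, 1, 4, 1, 5, 4)
  "20" → prefix "20" already present; 0 new (none)
Total nodes = 8 + 7 + 3 + 8 + 2 + 6 + 4 + 5 + 3 + 6 + 6 + 0 = 58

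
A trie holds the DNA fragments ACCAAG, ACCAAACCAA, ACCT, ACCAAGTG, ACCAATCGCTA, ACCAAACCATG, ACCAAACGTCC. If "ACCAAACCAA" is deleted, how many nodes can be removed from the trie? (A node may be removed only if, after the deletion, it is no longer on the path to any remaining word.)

After clearing the end-marker at "ACCAAACCAA", prune upward until reaching a node still needed by another word.
The suffix "A" (1 node) is used only by "ACCAAACCAA"; the node for "ACCAAACCA" still has the child "T", so pruning stops there.
Nodes removed: 1

1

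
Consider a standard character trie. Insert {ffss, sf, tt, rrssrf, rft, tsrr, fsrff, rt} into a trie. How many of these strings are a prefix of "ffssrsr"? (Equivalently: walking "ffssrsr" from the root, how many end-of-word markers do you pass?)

Traverse "ffssrsr" character by character; count nodes along the way that are marked as word ends.
Prefixes of the query that are stored words: "ffss"
Count: 1

1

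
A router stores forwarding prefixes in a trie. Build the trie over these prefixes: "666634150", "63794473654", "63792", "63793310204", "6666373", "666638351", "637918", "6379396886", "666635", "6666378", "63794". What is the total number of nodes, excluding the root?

For each word, the new-node count is its length minus the longest prefix already in the trie:
  "666634150" → 9 new (6, 6, 6, 6, 3, 4, 1, 5, 0)
  "63794473654" → prefix "6" already present; 10 new (3, 7, 9, 4, 4, 7, 3, 6, 5, 4)
  "63792" → prefix "6379" already present; 1 new (2)
  "63793310204" → prefix "6379" already present; 7 new (3, 3, 1, 0, 2, 0, 4)
  "6666373" → prefix "66663" already present; 2 new (7, 3)
  "666638351" → prefix "66663" already present; 4 new (8, 3, 5, 1)
  "637918" → prefix "6379" already present; 2 new (1, 8)
  "6379396886" → prefix "63793" already present; 5 new (9, 6, 8, 8, 6)
  "666635" → prefix "66663" already present; 1 new (5)
  "6666378" → prefix "666637" already present; 1 new (8)
  "63794" → prefix "63794" already present; 0 new (none)
Total nodes = 9 + 10 + 1 + 7 + 2 + 4 + 2 + 5 + 1 + 1 + 0 = 42

42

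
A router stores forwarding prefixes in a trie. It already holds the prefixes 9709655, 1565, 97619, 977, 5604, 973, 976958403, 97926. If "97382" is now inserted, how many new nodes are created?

"973" is already a path in the trie; the remaining "82" must be added.
Each of the 2 remaining characters creates one node.

2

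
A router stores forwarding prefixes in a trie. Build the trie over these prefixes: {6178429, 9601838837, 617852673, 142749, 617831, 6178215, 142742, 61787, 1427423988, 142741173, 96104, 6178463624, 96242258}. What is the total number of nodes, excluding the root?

Trace insertions, counting only characters that open a new branch:
  "6178429" → 7 new (6, 1, 7, 8, 4, 2, 9)
  "9601838837" → 10 new (9, 6, 0, 1, 8, 3, 8, 8, 3, 7)
  "617852673" → prefix "6178" already present; 5 new (5, 2, 6, 7, 3)
  "142749" → 6 new (1, 4, 2, 7, 4, 9)
  "617831" → prefix "6178" already present; 2 new (3, 1)
  "6178215" → prefix "6178" already present; 3 new (2, 1, 5)
  "142742" → prefix "14274" already present; 1 new (2)
  "61787" → prefix "6178" already present; 1 new (7)
  "1427423988" → prefix "142742" already present; 4 new (3, 9, 8, 8)
  "142741173" → prefix "14274" already present; 4 new (1, 1, 7, 3)
  "96104" → prefix "96" already present; 3 new (1, 0, 4)
  "6178463624" → prefix "61784" already present; 5 new (6, 3, 6, 2, 4)
  "96242258" → prefix "96" already present; 6 new (2, 4, 2, 2, 5, 8)
Total nodes = 7 + 10 + 5 + 6 + 2 + 3 + 1 + 1 + 4 + 4 + 3 + 5 + 6 = 57

57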